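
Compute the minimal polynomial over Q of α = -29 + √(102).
m_α(x) = x^2 + 58x + 739

From α + 29 = √(102), squaring gives (α + 29)^2 = 102, i.e. α^2 + 58α + 841 = 102, so α^2 + 58α + 739 = 0. The discriminant of x^2 + 58x + 739 is (58)^2 - 4·(739) = 3364 - 2956 = 408, and 4·(102) is not a perfect square in Q since 102 is squarefree and ≠ 1. Hence x^2 + 58x + 739 is irreducible over Q and is the minimal polynomial of α.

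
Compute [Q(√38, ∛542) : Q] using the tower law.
[Q(√38, ∛542) : Q] = 6

Let L = Q(√38, ∛542). Since Q(√38) ⊂ L and [Q(√38):Q] = 2, the tower law gives 2 | [L:Q]. Likewise Q(∛542) ⊂ L with [Q(∛542):Q] = 3 (because 542 is not a perfect cube), so 3 | [L:Q]. As gcd(2,3) = 1, [L:Q] is divisible by 6. Conversely L is generated over Q by √38 and ∛542, so [L:Q] ≤ 2·3 = 6. Therefore [Q(√38, ∛542) : Q] = 6.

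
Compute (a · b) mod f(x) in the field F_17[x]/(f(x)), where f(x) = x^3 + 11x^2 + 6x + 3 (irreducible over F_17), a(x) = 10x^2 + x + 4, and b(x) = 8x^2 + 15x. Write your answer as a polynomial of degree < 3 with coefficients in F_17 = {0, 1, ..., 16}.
a · b ≡ 12x^2 + 4x + 7 (mod f(x))

Multiply in F_17[x]: a(x)·b(x) = (10x^2 + x + 4)·(8x^2 + 15x) = 12x^4 + 5x^3 + 13x^2 + 9x. This has degree ≥ 3, so divide by f(x) over F_17: 12x^4 + 5x^3 + 13x^2 + 9x = (12x + 9)·(x^3 + 11x^2 + 6x + 3) + (12x^2 + 4x + 7). Hence a·b ≡ 12x^2 + 4x + 7 (mod f). (F_17[x]/(f) is a field with 17^3 = 4913 elements since f is irreducible of degree 3.)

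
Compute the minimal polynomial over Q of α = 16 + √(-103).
m_α(x) = x^2 - 32x + 359

From α - 16 = √(-103), squaring gives (α - 16)^2 = -103, i.e. α^2 - 32α + 256 = -103, so α^2 - 32α + 359 = 0. The discriminant of x^2 - 32x + 359 is (-32)^2 - 4·(359) = 1024 - 1436 = -412, and 4·(-103) is not a perfect square in Q since -103 is squarefree and ≠ 1. Hence x^2 - 32x + 359 is irreducible over Q and is the minimal polynomial of α.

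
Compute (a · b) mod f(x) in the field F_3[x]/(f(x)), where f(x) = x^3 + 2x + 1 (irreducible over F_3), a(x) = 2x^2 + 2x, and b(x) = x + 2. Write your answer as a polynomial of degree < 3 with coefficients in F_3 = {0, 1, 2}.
a · b ≡ 1 (mod f(x))

Multiply in F_3[x]: a(x)·b(x) = (2x^2 + 2x)·(x + 2) = 2x^3 + x. This has degree ≥ 3, so divide by f(x) over F_3: 2x^3 + x = (2)·(x^3 + 2x + 1) + (1). Hence a·b ≡ 1 (mod f). (F_3[x]/(f) is a field with 3^3 = 27 elements since f is irreducible of degree 3.)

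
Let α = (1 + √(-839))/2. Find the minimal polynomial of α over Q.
m_α(x) = x^2 - x + 210

From 2α - 1 = √(-839), squaring gives (2α - 1)^2 = -839, i.e. 4α^2 - 4α + 1 = -839, so α^2 - α + (1 + 839)/4 = 0. Since -839 ≡ 1 (mod 4), (1 + 839)/4 = 210 ∈ Z. The polynomial x^2 - x + 210 has discriminant 1 - 4·(210) = -839, which is not a perfect square in Q (d = -839 is squarefree and ≠ 1), so x^2 - x + 210 is irreducible over Q. It is the minimal polynomial of α.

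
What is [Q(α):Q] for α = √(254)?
[Q(α):Q] = 2

[Q(α):Q] equals the degree of the minimal polynomial of α. Here α^2 = 254 and x^2 - 254 is irreducible (d = 254 is squarefree, ≠ 1, hence not a square), so deg(m_α) = 2. Thus [Q(α):Q] = 2.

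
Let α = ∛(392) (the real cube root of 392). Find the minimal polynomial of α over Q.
m_α(x) = x^3 - 392

α satisfies α^3 = 392, so x^3 - 392 annihilates α. By the rational root test, a rational root p/q (in lowest terms) of x^3 - 392 would satisfy p^3 = 392 q^3, forcing q = 1 and p^3 = 392; but 392 is not a perfect cube, contradiction. A monic cubic over Q with no rational root is irreducible (any nontrivial factorization would include a linear factor). Hence x^3 - 392 is the minimal polynomial of α, and in particular [Q(α):Q] = 3.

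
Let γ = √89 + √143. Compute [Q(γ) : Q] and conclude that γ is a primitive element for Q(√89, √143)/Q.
[Q(γ) : Q] = 4 (equivalently, Q(γ) = Q(√89, √143))

Obviously Q(γ) ⊆ Q(√89, √143), and [Q(√89, √143):Q] = 4 (since 89, 143 are distinct squarefree integers > 1 with 12727 not a perfect square). To show equality we compute the minimal polynomial of γ. From γ = √89 + √143: γ^2 = 89 + 2√(12727) + 143 = 232 + 2√(12727), so γ^2 - 232 = 2√(12727); squaring, (γ^2 - 232)^2 = 4·12727, i.e. γ^4 - 464γ^2 + 53824 - 50908 = 0, i.e. γ^4 - 464γ^2 + 2916 = 0. So γ is a root of x^4 - 464x^2 + 2916. This polynomial is irreducible over Q: it has no rational root (each ±√89 ± √143 is irrational), and any factorization into two quadratics over Q would force √(12727) ∈ Q (pairing opposite roots) or √89, √143 ∈ Q (other pairings), all impossible. Hence [Q(γ):Q] = 4 = [Q(√89, √143):Q], so Q(γ) = Q(√89, √143).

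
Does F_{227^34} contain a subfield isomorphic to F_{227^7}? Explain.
No: F_{227^7} is not a subfield of F_{227^34}

F_{p^m} embeds in F_{p^n} iff m | n. Here 7 ∤ 34 (since 34 = 4·7 + 6 with remainder 6 ≠ 0), so F_{227^7} is not a subfield of F_{227^34}. Equivalently: if it were, the tower law would give 7 = [F_{227^7}:F_227] dividing [F_{227^34}:F_227] = 34, contradiction.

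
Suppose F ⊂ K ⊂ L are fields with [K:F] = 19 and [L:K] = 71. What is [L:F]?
[L:F] = 1349

The tower law says that for any tower of field extensions F ⊂ K ⊂ L with finite degrees, [L:F] = [L:K] · [K:F]. Here this gives [L:F] = 71 · 19 = 1349.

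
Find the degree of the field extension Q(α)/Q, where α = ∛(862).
[Q(α):Q] = 3

The minimal polynomial of α is x^3 - 862, irreducible over Q since 862 is not a perfect cube (so x^3 - 862 has no rational root). Hence [Q(α):Q] = deg(m_α) = 3.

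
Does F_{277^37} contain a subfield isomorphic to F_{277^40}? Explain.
No: F_{277^40} is not a subfield of F_{277^37}

F_{p^m} embeds in F_{p^n} iff m | n. Here 40 ∤ 37 (since 37 = 0·40 + 37 with remainder 37 ≠ 0), so F_{277^40} is not a subfield of F_{277^37}. Equivalently: if it were, the tower law would give 40 = [F_{277^40}:F_277] dividing [F_{277^37}:F_277] = 37, contradiction.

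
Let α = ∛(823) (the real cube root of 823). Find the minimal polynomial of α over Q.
m_α(x) = x^3 - 823

α satisfies α^3 = 823, so x^3 - 823 annihilates α. By the rational root test, a rational root p/q (in lowest terms) of x^3 - 823 would satisfy p^3 = 823 q^3, forcing q = 1 and p^3 = 823; but 823 is not a perfect cube, contradiction. A monic cubic over Q with no rational root is irreducible (any nontrivial factorization would include a linear factor). Hence x^3 - 823 is the minimal polynomial of α, and in particular [Q(α):Q] = 3.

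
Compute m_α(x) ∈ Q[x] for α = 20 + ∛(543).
m_α(x) = x^3 - 60x^2 + 1200x - 8543

Set β = α - 20 = ∛(543), so β^3 = 543. Then (α - 20)^3 - 543 = 0, i.e. α is a root of g(x) = (x - 20)^3 - 543 = x^3 - 60x^2 + 1200x - 8543. Since g(x) = h(x - 20) where h(x) = x^3 - 543, and h is irreducible over Q (because 543 is not a perfect cube, so h has no rational root, and a monic cubic with no rational root is irreducible), g is also irreducible (irreducibility is preserved under the substitution x → x - 20). Hence m_α(x) = x^3 - 60x^2 + 1200x - 8543.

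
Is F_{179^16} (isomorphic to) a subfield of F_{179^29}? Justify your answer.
No: F_{179^16} is not a subfield of F_{179^29}

F_{p^m} embeds in F_{p^n} iff m | n. Here 16 ∤ 29 (since 29 = 1·16 + 13 with remainder 13 ≠ 0), so F_{179^16} is not a subfield of F_{179^29}. Equivalently: if it were, the tower law would give 16 = [F_{179^16}:F_179] dividing [F_{179^29}:F_179] = 29, contradiction.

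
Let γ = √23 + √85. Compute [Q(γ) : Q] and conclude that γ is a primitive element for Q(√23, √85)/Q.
[Q(γ) : Q] = 4 (equivalently, Q(γ) = Q(√23, √85))

Obviously Q(γ) ⊆ Q(√23, √85), and [Q(√23, √85):Q] = 4 (since 23, 85 are distinct squarefree integers > 1 with 1955 not a perfect square). To show equality we compute the minimal polynomial of γ. From γ = √23 + √85: γ^2 = 23 + 2√(1955) + 85 = 108 + 2√(1955), so γ^2 - 108 = 2√(1955); squaring, (γ^2 - 108)^2 = 4·1955, i.e. γ^4 - 216γ^2 + 11664 - 7820 = 0, i.e. γ^4 - 216γ^2 + 3844 = 0. So γ is a root of x^4 - 216x^2 + 3844. This polynomial is irreducible over Q: it has no rational root (each ±√23 ± √85 is irrational), and any factorization into two quadratics over Q would force √(1955) ∈ Q (pairing opposite roots) or √23, √85 ∈ Q (other pairings), all impossible. Hence [Q(γ):Q] = 4 = [Q(√23, √85):Q], so Q(γ) = Q(√23, √85).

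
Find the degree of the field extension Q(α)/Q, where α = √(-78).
[Q(α):Q] = 2

[Q(α):Q] equals the degree of the minimal polynomial of α. Here α^2 = -78 and x^2 + 78 is irreducible (d = -78 is squarefree, ≠ 1, hence not a square), so deg(m_α) = 2. Thus [Q(α):Q] = 2.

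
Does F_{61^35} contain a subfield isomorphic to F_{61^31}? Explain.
No: F_{61^31} is not a subfield of F_{61^35}

F_{p^m} embeds in F_{p^n} iff m | n. Here 31 ∤ 35 (since 35 = 1·31 + 4 with remainder 4 ≠ 0), so F_{61^31} is not a subfield of F_{61^35}. Equivalently: if it were, the tower law would give 31 = [F_{61^31}:F_61] dividing [F_{61^35}:F_61] = 35, contradiction.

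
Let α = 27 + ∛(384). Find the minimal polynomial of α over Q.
m_α(x) = x^3 - 81x^2 + 2187x - 20067

Set β = α - 27 = ∛(384), so β^3 = 384. Then (α - 27)^3 - 384 = 0, i.e. α is a root of g(x) = (x - 27)^3 - 384 = x^3 - 81x^2 + 2187x - 20067. Since g(x) = h(x - 27) where h(x) = x^3 - 384, and h is irreducible over Q (because 384 is not a perfect cube, so h has no rational root, and a monic cubic with no rational root is irreducible), g is also irreducible (irreducibility is preserved under the substitution x → x - 27). Hence m_α(x) = x^3 - 81x^2 + 2187x - 20067.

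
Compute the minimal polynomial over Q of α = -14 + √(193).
m_α(x) = x^2 + 28x + 3

From α + 14 = √(193), squaring gives (α + 14)^2 = 193, i.e. α^2 + 28α + 196 = 193, so α^2 + 28α + 3 = 0. The discriminant of x^2 + 28x + 3 is (28)^2 - 4·(3) = 784 - 12 = 772, and 4·(193) is not a perfect square in Q since 193 is squarefree and ≠ 1. Hence x^2 + 28x + 3 is irreducible over Q and is the minimal polynomial of α.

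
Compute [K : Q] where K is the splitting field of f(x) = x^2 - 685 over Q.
[K : Q] = 2

f(x) = x^2 - 685 factors as (x - √685)(x + √685). The splitting field is K = Q(√685). Since 685 is squarefree and > 1, it is not a perfect square, so x^2 - 685 is irreducible over Q and [Q(√685) : Q] = 2. Hence [K : Q] = 2.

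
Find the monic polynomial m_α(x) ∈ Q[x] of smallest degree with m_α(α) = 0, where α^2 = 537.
m_α(x) = x^2 - 537

α satisfies α^2 - 537 = 0, so x^2 - 537 annihilates α. Since d = 537 is squarefree and ≠ 1, it is not a perfect square in Q, so x^2 - 537 has no rational root and is therefore irreducible over Q (a degree-2 polynomial over a field is irreducible iff it has no root). Hence m_α(x) = x^2 - 537.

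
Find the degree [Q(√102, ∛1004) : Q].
[Q(√102, ∛1004) : Q] = 6

Let L = Q(√102, ∛1004). Since Q(√102) ⊂ L and [Q(√102):Q] = 2, the tower law gives 2 | [L:Q]. Likewise Q(∛1004) ⊂ L with [Q(∛1004):Q] = 3 (because 1004 is not a perfect cube), so 3 | [L:Q]. As gcd(2,3) = 1, [L:Q] is divisible by 6. Conversely L is generated over Q by √102 and ∛1004, so [L:Q] ≤ 2·3 = 6. Therefore [Q(√102, ∛1004) : Q] = 6.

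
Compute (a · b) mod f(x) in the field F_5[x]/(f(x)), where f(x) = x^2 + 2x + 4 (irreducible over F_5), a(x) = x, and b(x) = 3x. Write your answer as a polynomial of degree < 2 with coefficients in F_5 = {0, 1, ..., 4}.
a · b ≡ 4x + 3 (mod f(x))

Multiply in F_5[x]: a(x)·b(x) = (x)·(3x) = 3x^2. This has degree ≥ 2, so divide by f(x) over F_5: 3x^2 = (3)·(x^2 + 2x + 4) + (4x + 3). Hence a·b ≡ 4x + 3 (mod f). (F_5[x]/(f) is a field with 5^2 = 25 elements since f is irreducible of degree 2.)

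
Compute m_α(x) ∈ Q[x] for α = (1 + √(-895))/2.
m_α(x) = x^2 - x + 224

From 2α - 1 = √(-895), squaring gives (2α - 1)^2 = -895, i.e. 4α^2 - 4α + 1 = -895, so α^2 - α + (1 + 895)/4 = 0. Since -895 ≡ 1 (mod 4), (1 + 895)/4 = 224 ∈ Z. The polynomial x^2 - x + 224 has discriminant 1 - 4·(224) = -895, which is not a perfect square in Q (d = -895 is squarefree and ≠ 1), so x^2 - x + 224 is irreducible over Q. It is the minimal polynomial of α.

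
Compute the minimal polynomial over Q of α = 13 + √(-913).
m_α(x) = x^2 - 26x + 1082

From α - 13 = √(-913), squaring gives (α - 13)^2 = -913, i.e. α^2 - 26α + 169 = -913, so α^2 - 26α + 1082 = 0. The discriminant of x^2 - 26x + 1082 is (-26)^2 - 4·(1082) = 676 - 4328 = -3652, and 4·(-913) is not a perfect square in Q since -913 is squarefree and ≠ 1. Hence x^2 - 26x + 1082 is irreducible over Q and is the minimal polynomial of α.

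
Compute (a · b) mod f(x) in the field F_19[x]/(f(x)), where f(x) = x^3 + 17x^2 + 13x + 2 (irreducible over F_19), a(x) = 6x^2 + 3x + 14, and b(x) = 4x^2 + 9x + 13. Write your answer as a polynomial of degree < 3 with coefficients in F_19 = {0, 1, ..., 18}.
a · b ≡ x^2 + 3x + 11 (mod f(x))

Multiply in F_19[x]: a(x)·b(x) = (6x^2 + 3x + 14)·(4x^2 + 9x + 13) = 5x^4 + 9x^3 + 9x^2 + 13x + 11. This has degree ≥ 3, so divide by f(x) over F_19: 5x^4 + 9x^3 + 9x^2 + 13x + 11 = (5x)·(x^3 + 17x^2 + 13x + 2) + (x^2 + 3x + 11). Hence a·b ≡ x^2 + 3x + 11 (mod f). (F_19[x]/(f) is a field with 19^3 = 6859 elements since f is irreducible of degree 3.)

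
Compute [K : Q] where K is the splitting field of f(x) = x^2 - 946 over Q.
[K : Q] = 2

f(x) = x^2 - 946 factors as (x - √946)(x + √946). The splitting field is K = Q(√946). Since 946 is squarefree and > 1, it is not a perfect square, so x^2 - 946 is irreducible over Q and [Q(√946) : Q] = 2. Hence [K : Q] = 2.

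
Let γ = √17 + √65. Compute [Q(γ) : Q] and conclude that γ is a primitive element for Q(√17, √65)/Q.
[Q(γ) : Q] = 4 (equivalently, Q(γ) = Q(√17, √65))

Obviously Q(γ) ⊆ Q(√17, √65), and [Q(√17, √65):Q] = 4 (since 17, 65 are distinct squarefree integers > 1 with 1105 not a perfect square). To show equality we compute the minimal polynomial of γ. From γ = √17 + √65: γ^2 = 17 + 2√(1105) + 65 = 82 + 2√(1105), so γ^2 - 82 = 2√(1105); squaring, (γ^2 - 82)^2 = 4·1105, i.e. γ^4 - 164γ^2 + 6724 - 4420 = 0, i.e. γ^4 - 164γ^2 + 2304 = 0. So γ is a root of x^4 - 164x^2 + 2304. This polynomial is irreducible over Q: it has no rational root (each ±√17 ± √65 is irrational), and any factorization into two quadratics over Q would force √(1105) ∈ Q (pairing opposite roots) or √17, √65 ∈ Q (other pairings), all impossible. Hence [Q(γ):Q] = 4 = [Q(√17, √65):Q], so Q(γ) = Q(√17, √65).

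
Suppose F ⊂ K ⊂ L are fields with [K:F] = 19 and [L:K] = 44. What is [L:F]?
[L:F] = 836

The tower law says that for any tower of field extensions F ⊂ K ⊂ L with finite degrees, [L:F] = [L:K] · [K:F]. Here this gives [L:F] = 44 · 19 = 836.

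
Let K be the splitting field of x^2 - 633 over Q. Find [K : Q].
[K : Q] = 2

f(x) = x^2 - 633 factors as (x - √633)(x + √633). The splitting field is K = Q(√633). Since 633 is squarefree and > 1, it is not a perfect square, so x^2 - 633 is irreducible over Q and [Q(√633) : Q] = 2. Hence [K : Q] = 2.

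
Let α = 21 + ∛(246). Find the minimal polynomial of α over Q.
m_α(x) = x^3 - 63x^2 + 1323x - 9507

Set β = α - 21 = ∛(246), so β^3 = 246. Then (α - 21)^3 - 246 = 0, i.e. α is a root of g(x) = (x - 21)^3 - 246 = x^3 - 63x^2 + 1323x - 9507. Since g(x) = h(x - 21) where h(x) = x^3 - 246, and h is irreducible over Q (because 246 is not a perfect cube, so h has no rational root, and a monic cubic with no rational root is irreducible), g is also irreducible (irreducibility is preserved under the substitution x → x - 21). Hence m_α(x) = x^3 - 63x^2 + 1323x - 9507.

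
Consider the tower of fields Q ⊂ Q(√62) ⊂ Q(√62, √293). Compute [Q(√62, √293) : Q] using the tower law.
[Q(√62, √293) : Q] = 4

[Q(√62):Q] = 2 (min poly x^2 - 62, irreducible since 62 is squarefree > 1). For the top step, suppose √293 ∈ Q(√62), say √293 = c + d√62 with c, d ∈ Q. Squaring: 293 = c^2 + 62d^2 + 2cd√62. Since √62 ∉ Q this forces 2cd = 0. If d = 0 then √293 = c ∈ Q, contradicting 293 squarefree > 1. If c = 0 then 293 = 62d^2, so 62·293 = (62d)^2 is a perfect square in Q — but 62·293 = 18166 is not a perfect square (since 62 and 293 are distinct squarefree integers). Contradiction. Hence √293 ∉ Q(√62), so x^2 - 293 stays irreducible over Q(√62) and [Q(√62, √293) : Q(√62)] = 2. By the tower law, [Q(√62, √293) : Q] = 2 · 2 = 4.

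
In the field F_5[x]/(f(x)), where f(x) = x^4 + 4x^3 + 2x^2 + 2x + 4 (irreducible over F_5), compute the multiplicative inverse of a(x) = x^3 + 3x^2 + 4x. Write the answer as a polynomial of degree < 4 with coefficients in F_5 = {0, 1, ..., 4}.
a(x)^(-1) ≡ 4x^3 + 4x^2 + x + 3 (mod f(x))

Since f is irreducible over F_5, F_5[x]/(f) is a field and a(x) ≠ 0 has an inverse. Apply the extended Euclidean algorithm to f(x) and a(x) in F_5[x]: f(x) = (x + 1)·a(x) + (3x + 4);  a(x) = (2x^2 + 3)·(3x + 4) + (3). The last nonzero remainder is the constant 3 = gcd(f, a) in F_5. Back-substituting through the division chain expresses 3 = s(x)·a(x) + t(x)·f(x) with s(x) ≡ 2x^3 + 2x^2 + 3x + 4 (mod f), so (2x^3 + 2x^2 + 3x + 4)·a(x) ≡ 3 (mod f). Multiplying by 3^(-1) ≡ 2 in F_5 gives a(x)^(-1) ≡ 2·(2x^3 + 2x^2 + 3x + 4) ≡ 4x^3 + 4x^2 + x + 3 (mod f). Check: (x^3 + 3x^2 + 4x)·(4x^3 + 4x^2 + x + 3) = 4x^6 + x^5 + 4x^4 + 2x^3 + 3x^2 + 2x ≡ 1 (mod x^4 + 4x^3 + 2x^2 + 2x + 4).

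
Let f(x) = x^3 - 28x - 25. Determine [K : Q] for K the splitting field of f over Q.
[K : Q] = 6

By the rational root test, any rational root of the monic integer polynomial f(x) = x^3 - 28x - 25 must be an integer dividing the constant term -25, i.e. one of ±{1, 5, 25}. Evaluating: f(1) = -52, f(-1) = 2, f(5) = -40, f(-5) = -10, f(25) = 14900, f(-25) = -14950; none is 0, so f has no rational root and is therefore irreducible over Q (a cubic with no linear factor over a field is irreducible). For an irreducible cubic, the Galois group is A_3 or S_3 according as the discriminant disc(f) = -4a^3 - 27b^2 = -4·(-28)^3 - 27·(-25)^2 = 70933 is or is not a square in Q. Here disc(f) = 70933 is not a perfect square in Q, so the Galois group of f over Q is not contained in A_3 and must be all of S_3. The splitting field has degree |S_3| = 6 over Q, so [K : Q] = 6.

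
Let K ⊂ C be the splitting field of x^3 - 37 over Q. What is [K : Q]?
[K : Q] = 6

The roots of x^3 - 37 are ∛37, ω∛37, ω^2∛37 where ω = e^(2πi/3) is a primitive cube root of unity, so K = Q(∛37, ω). Now [Q(∛37):Q] = 3 (since 37 is not a perfect cube, x^3 - 37 is irreducible) and [Q(ω):Q] = 2. Both 2 and 3 divide [K:Q], and [K:Q] ≤ 3·2 = 6, so [K:Q] = 6. (Equivalently: Q(∛37) ⊂ R but ω ∉ R, so [K : Q(∛37)] = 2.)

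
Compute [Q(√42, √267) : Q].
[Q(√42, √267) : Q] = 4

[Q(√42):Q] = 2 (min poly x^2 - 42, irreducible since 42 is squarefree > 1). For the top step, suppose √267 ∈ Q(√42), say √267 = c + d√42 with c, d ∈ Q. Squaring: 267 = c^2 + 42d^2 + 2cd√42. Since √42 ∉ Q this forces 2cd = 0. If d = 0 then √267 = c ∈ Q, contradicting 267 squarefree > 1. If c = 0 then 267 = 42d^2, so 42·267 = (42d)^2 is a perfect square in Q — but 42·267 = 11214 is not a perfect square (since 42 and 267 are distinct squarefree integers). Contradiction. Hence √267 ∉ Q(√42), so x^2 - 267 stays irreducible over Q(√42) and [Q(√42, √267) : Q(√42)] = 2. By the tower law, [Q(√42, √267) : Q] = 2 · 2 = 4.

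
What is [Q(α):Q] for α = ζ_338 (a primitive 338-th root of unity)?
[Q(α):Q] = 156

The minimal polynomial of ζ_338 over Q is the 338-th cyclotomic polynomial Φ_338(x), which is irreducible over Q and has degree φ(338) = 156. Hence [Q(α):Q] = φ(338) = 156.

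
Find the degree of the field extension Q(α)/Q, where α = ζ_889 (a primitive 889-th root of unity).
[Q(α):Q] = 756

The minimal polynomial of ζ_889 over Q is the 889-th cyclotomic polynomial Φ_889(x), which is irreducible over Q and has degree φ(889) = 756. Hence [Q(α):Q] = φ(889) = 756.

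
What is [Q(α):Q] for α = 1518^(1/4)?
[Q(α):Q] = 4

α is a root of x^4 - 1518. By Eisenstein's criterion at the prime p = 2 (which divides the constant term 1518 but p^2 = 4 does not, since 1518 is squarefree), x^4 - 1518 is irreducible over Q. Hence [Q(α):Q] = 4.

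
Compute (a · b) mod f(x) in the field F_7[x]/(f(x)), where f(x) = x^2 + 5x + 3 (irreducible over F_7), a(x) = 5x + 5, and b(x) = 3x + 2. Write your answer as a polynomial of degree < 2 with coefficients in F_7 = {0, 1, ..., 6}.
a · b ≡ 6x (mod f(x))

Multiply in F_7[x]: a(x)·b(x) = (5x + 5)·(3x + 2) = x^2 + 4x + 3. This has degree ≥ 2, so divide by f(x) over F_7: x^2 + 4x + 3 = (1)·(x^2 + 5x + 3) + (6x). Hence a·b ≡ 6x (mod f). (F_7[x]/(f) is a field with 7^2 = 49 elements since f is irreducible of degree 2.)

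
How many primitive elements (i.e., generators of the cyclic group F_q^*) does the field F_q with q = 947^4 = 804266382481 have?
There are φ(804266382480) = 188026675200 primitive elements

F_q^* is cyclic of order q - 1 = 804266382480. A cyclic group of order m has exactly φ(m) generators. Here m = 804266382480 = 2^4 · 3 · 5 · 11 · 43 · 79 · 89681, so the number of primitive elements is φ(804266382480) = 188026675200.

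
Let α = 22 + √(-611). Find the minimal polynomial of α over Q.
m_α(x) = x^2 - 44x + 1095

From α - 22 = √(-611), squaring gives (α - 22)^2 = -611, i.e. α^2 - 44α + 484 = -611, so α^2 - 44α + 1095 = 0. The discriminant of x^2 - 44x + 1095 is (-44)^2 - 4·(1095) = 1936 - 4380 = -2444, and 4·(-611) is not a perfect square in Q since -611 is squarefree and ≠ 1. Hence x^2 - 44x + 1095 is irreducible over Q and is the minimal polynomial of α.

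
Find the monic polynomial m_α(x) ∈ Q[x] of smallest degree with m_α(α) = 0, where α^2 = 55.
m_α(x) = x^2 - 55

α satisfies α^2 - 55 = 0, so x^2 - 55 annihilates α. Since d = 55 is squarefree and ≠ 1, it is not a perfect square in Q, so x^2 - 55 has no rational root and is therefore irreducible over Q (a degree-2 polynomial over a field is irreducible iff it has no root). Hence m_α(x) = x^2 - 55.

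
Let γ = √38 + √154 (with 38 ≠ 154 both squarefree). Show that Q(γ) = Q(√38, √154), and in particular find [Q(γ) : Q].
[Q(γ) : Q] = 4 (equivalently, Q(γ) = Q(√38, √154))

Obviously Q(γ) ⊆ Q(√38, √154), and [Q(√38, √154):Q] = 4 (since 38, 154 are distinct squarefree integers > 1 with 5852 not a perfect square). To show equality we compute the minimal polynomial of γ. From γ = √38 + √154: γ^2 = 38 + 2√(5852) + 154 = 192 + 2√(5852), so γ^2 - 192 = 2√(5852); squaring, (γ^2 - 192)^2 = 4·5852, i.e. γ^4 - 384γ^2 + 36864 - 23408 = 0, i.e. γ^4 - 384γ^2 + 13456 = 0. So γ is a root of x^4 - 384x^2 + 13456. This polynomial is irreducible over Q: it has no rational root (each ±√38 ± √154 is irrational), and any factorization into two quadratics over Q would force √(5852) ∈ Q (pairing opposite roots) or √38, √154 ∈ Q (other pairings), all impossible. Hence [Q(γ):Q] = 4 = [Q(√38, √154):Q], so Q(γ) = Q(√38, √154).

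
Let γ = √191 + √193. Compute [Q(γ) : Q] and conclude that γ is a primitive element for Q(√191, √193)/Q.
[Q(γ) : Q] = 4 (equivalently, Q(γ) = Q(√191, √193))

Obviously Q(γ) ⊆ Q(√191, √193), and [Q(√191, √193):Q] = 4 (since 191, 193 are distinct squarefree integers > 1 with 36863 not a perfect square). To show equality we compute the minimal polynomial of γ. From γ = √191 + √193: γ^2 = 191 + 2√(36863) + 193 = 384 + 2√(36863), so γ^2 - 384 = 2√(36863); squaring, (γ^2 - 384)^2 = 4·36863, i.e. γ^4 - 768γ^2 + 147456 - 147452 = 0, i.e. γ^4 - 768γ^2 + 4 = 0. So γ is a root of x^4 - 768x^2 + 4. This polynomial is irreducible over Q: it has no rational root (each ±√191 ± √193 is irrational), and any factorization into two quadratics over Q would force √(36863) ∈ Q (pairing opposite roots) or √191, √193 ∈ Q (other pairings), all impossible. Hence [Q(γ):Q] = 4 = [Q(√191, √193):Q], so Q(γ) = Q(√191, √193).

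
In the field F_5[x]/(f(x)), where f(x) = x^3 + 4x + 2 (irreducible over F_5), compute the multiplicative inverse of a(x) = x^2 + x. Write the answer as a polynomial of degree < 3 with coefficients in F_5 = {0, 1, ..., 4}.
a(x)^(-1) ≡ 2x + 3 (mod f(x))

Since f is irreducible over F_5, F_5[x]/(f) is a field and a(x) ≠ 0 has an inverse. Apply the extended Euclidean algorithm to f(x) and a(x) in F_5[x]: f(x) = (x + 4)·a(x) + (2). The last nonzero remainder is the constant 2 = gcd(f, a) in F_5. Back-substituting through the division chain expresses 2 = s(x)·a(x) + t(x)·f(x) with s(x) ≡ 4x + 1 (mod f), so (4x + 1)·a(x) ≡ 2 (mod f). Multiplying by 2^(-1) ≡ 3 in F_5 gives a(x)^(-1) ≡ 3·(4x + 1) ≡ 2x + 3 (mod f). Check: (x^2 + x)·(2x + 3) = 2x^3 + 3x ≡ 1 (mod x^3 + 4x + 2).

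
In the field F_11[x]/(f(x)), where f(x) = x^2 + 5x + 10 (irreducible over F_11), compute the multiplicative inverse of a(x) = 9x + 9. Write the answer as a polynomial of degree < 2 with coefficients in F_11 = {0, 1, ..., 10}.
a(x)^(-1) ≡ x + 4 (mod f(x))

Since f is irreducible over F_11, F_11[x]/(f) is a field and a(x) ≠ 0 has an inverse. Apply the extended Euclidean algorithm to f(x) and a(x) in F_11[x]: f(x) = (5x + 9)·a(x) + (6). The last nonzero remainder is the constant 6 = gcd(f, a) in F_11. Back-substituting through the division chain expresses 6 = s(x)·a(x) + t(x)·f(x) with s(x) ≡ 6x + 2 (mod f), so (6x + 2)·a(x) ≡ 6 (mod f). Multiplying by 6^(-1) ≡ 2 in F_11 gives a(x)^(-1) ≡ 2·(6x + 2) ≡ x + 4 (mod f). Check: (9x + 9)·(x + 4) = 9x^2 + x + 3 ≡ 1 (mod x^2 + 5x + 10).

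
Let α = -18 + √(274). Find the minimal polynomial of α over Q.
m_α(x) = x^2 + 36x + 50

From α + 18 = √(274), squaring gives (α + 18)^2 = 274, i.e. α^2 + 36α + 324 = 274, so α^2 + 36α + 50 = 0. The discriminant of x^2 + 36x + 50 is (36)^2 - 4·(50) = 1296 - 200 = 1096, and 4·(274) is not a perfect square in Q since 274 is squarefree and ≠ 1. Hence x^2 + 36x + 50 is irreducible over Q and is the minimal polynomial of α.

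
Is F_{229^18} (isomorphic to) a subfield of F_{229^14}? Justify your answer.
No: F_{229^18} is not a subfield of F_{229^14}

F_{p^m} embeds in F_{p^n} iff m | n. Here 18 ∤ 14 (since 14 = 0·18 + 14 with remainder 14 ≠ 0), so F_{229^18} is not a subfield of F_{229^14}. Equivalently: if it were, the tower law would give 18 = [F_{229^18}:F_229] dividing [F_{229^14}:F_229] = 14, contradiction.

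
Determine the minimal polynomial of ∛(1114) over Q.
m_α(x) = x^3 - 1114

α satisfies α^3 = 1114, so x^3 - 1114 annihilates α. By the rational root test, a rational root p/q (in lowest terms) of x^3 - 1114 would satisfy p^3 = 1114 q^3, forcing q = 1 and p^3 = 1114; but 1114 is not a perfect cube, contradiction. A monic cubic over Q with no rational root is irreducible (any nontrivial factorization would include a linear factor). Hence x^3 - 1114 is the minimal polynomial of α, and in particular [Q(α):Q] = 3.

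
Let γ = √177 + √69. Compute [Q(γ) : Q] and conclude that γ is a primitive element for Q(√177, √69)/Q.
[Q(γ) : Q] = 4 (equivalently, Q(γ) = Q(√177, √69))

Obviously Q(γ) ⊆ Q(√177, √69), and [Q(√177, √69):Q] = 4 (since 177, 69 are distinct squarefree integers > 1 with 12213 not a perfect square). To show equality we compute the minimal polynomial of γ. From γ = √177 + √69: γ^2 = 177 + 2√(12213) + 69 = 246 + 2√(12213), so γ^2 - 246 = 2√(12213); squaring, (γ^2 - 246)^2 = 4·12213, i.e. γ^4 - 492γ^2 + 60516 - 48852 = 0, i.e. γ^4 - 492γ^2 + 11664 = 0. So γ is a root of x^4 - 492x^2 + 11664. This polynomial is irreducible over Q: it has no rational root (each ±√177 ± √69 is irrational), and any factorization into two quadratics over Q would force √(12213) ∈ Q (pairing opposite roots) or √177, √69 ∈ Q (other pairings), all impossible. Hence [Q(γ):Q] = 4 = [Q(√177, √69):Q], so Q(γ) = Q(√177, √69).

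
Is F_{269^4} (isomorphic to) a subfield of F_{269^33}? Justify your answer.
No: F_{269^4} is not a subfield of F_{269^33}

F_{p^m} embeds in F_{p^n} iff m | n. Here 4 ∤ 33 (since 33 = 8·4 + 1 with remainder 1 ≠ 0), so F_{269^4} is not a subfield of F_{269^33}. Equivalently: if it were, the tower law would give 4 = [F_{269^4}:F_269] dividing [F_{269^33}:F_269] = 33, contradiction.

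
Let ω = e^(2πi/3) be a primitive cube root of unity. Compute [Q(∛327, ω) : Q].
[Q(∛327, ω) : Q] = 6

[Q(∛327):Q] = 3 (min poly x^3 - 327, irreducible since 327 is not a perfect cube). [Q(ω):Q] = 2 (min poly x^2 + x + 1). Since Q(∛327) ⊂ R and ω ∉ R, we have ω ∉ Q(∛327), so x^2 + x + 1 remains irreducible over Q(∛327) and [Q(∛327, ω) : Q(∛327)] = 2. By the tower law, [Q(∛327, ω) : Q] = 3 · 2 = 6. (In fact Q(∛327, ω) is the splitting field of x^3 - 327 over Q.)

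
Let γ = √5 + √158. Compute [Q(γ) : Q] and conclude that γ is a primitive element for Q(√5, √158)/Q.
[Q(γ) : Q] = 4 (equivalently, Q(γ) = Q(√5, √158))

Obviously Q(γ) ⊆ Q(√5, √158), and [Q(√5, √158):Q] = 4 (since 5, 158 are distinct squarefree integers > 1 with 790 not a perfect square). To show equality we compute the minimal polynomial of γ. From γ = √5 + √158: γ^2 = 5 + 2√(790) + 158 = 163 + 2√(790), so γ^2 - 163 = 2√(790); squaring, (γ^2 - 163)^2 = 4·790, i.e. γ^4 - 326γ^2 + 26569 - 3160 = 0, i.e. γ^4 - 326γ^2 + 23409 = 0. So γ is a root of x^4 - 326x^2 + 23409. This polynomial is irreducible over Q: it has no rational root (each ±√5 ± √158 is irrational), and any factorization into two quadratics over Q would force √(790) ∈ Q (pairing opposite roots) or √5, √158 ∈ Q (other pairings), all impossible. Hence [Q(γ):Q] = 4 = [Q(√5, √158):Q], so Q(γ) = Q(√5, √158).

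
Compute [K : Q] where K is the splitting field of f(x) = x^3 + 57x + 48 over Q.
[K : Q] = 6

By the rational root test, any rational root of the monic integer polynomial f(x) = x^3 + 57x + 48 must be an integer dividing the constant term 48, i.e. one of ±{1, 2, 3, 4, 6, 8, 12, 16, 24, 48}. Evaluating: f(1) = 106, f(-1) = -10, f(2) = 170, f(-2) = -74, f(3) = 246, f(-3) = -150, f(4) = 340, f(-4) = -244, f(6) = 606, f(-6) = -510, f(8) = 1016, f(-8) = -920, f(12) = 2460, f(-12) = -2364, f(16) = 5056, f(-16) = -4960, f(24) = 15240, f(-24) = -15144, f(48) = 113376, f(-48) = -113280; none is 0, so f has no rational root and is therefore irreducible over Q (a cubic with no linear factor over a field is irreducible). For an irreducible cubic, the Galois group is A_3 or S_3 according as the discriminant disc(f) = -4a^3 - 27b^2 = -4·(57)^3 - 27·(48)^2 = -802980 is or is not a square in Q. Here disc(f) = -802980 is not a perfect square in Q, so the Galois group of f over Q is not contained in A_3 and must be all of S_3. The splitting field has degree |S_3| = 6 over Q, so [K : Q] = 6.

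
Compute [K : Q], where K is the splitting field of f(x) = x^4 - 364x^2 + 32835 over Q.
[K : Q] = 4

Solving the quadratic in x^2: x^2 = (364 ± √(364^2 - 4·32835))/2 = (364 ± √1156)/2 = (364 ± 34)/2, giving x^2 = 199 or x^2 = 165. So f(x) = (x^2 - 199)(x^2 - 165) and the roots of f are ±√199, ±√165. Hence the splitting field is K = Q(√199, √165). Since 199 and 165 are distinct squarefree integers > 1, their product 32835 is not a perfect square, so √165 ∉ Q(√199). By the tower law [K:Q] = [Q(√199,√165):Q(√199)] · [Q(√199):Q] = 2 · 2 = 4.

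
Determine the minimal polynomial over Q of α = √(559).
m_α(x) = x^2 - 559

α satisfies α^2 - 559 = 0, so x^2 - 559 annihilates α. Since d = 559 is squarefree and ≠ 1, it is not a perfect square in Q, so x^2 - 559 has no rational root and is therefore irreducible over Q (a degree-2 polynomial over a field is irreducible iff it has no root). Hence m_α(x) = x^2 - 559.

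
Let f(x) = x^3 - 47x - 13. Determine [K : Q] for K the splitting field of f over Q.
[K : Q] = 6

By the rational root test, any rational root of the monic integer polynomial f(x) = x^3 - 47x - 13 must be an integer dividing the constant term -13, i.e. one of ±{1, 13}. Evaluating: f(1) = -59, f(-1) = 33, f(13) = 1573, f(-13) = -1599; none is 0, so f has no rational root and is therefore irreducible over Q (a cubic with no linear factor over a field is irreducible). For an irreducible cubic, the Galois group is A_3 or S_3 according as the discriminant disc(f) = -4a^3 - 27b^2 = -4·(-47)^3 - 27·(-13)^2 = 410729 is or is not a square in Q. Here disc(f) = 410729 is not a perfect square in Q, so the Galois group of f over Q is not contained in A_3 and must be all of S_3. The splitting field has degree |S_3| = 6 over Q, so [K : Q] = 6.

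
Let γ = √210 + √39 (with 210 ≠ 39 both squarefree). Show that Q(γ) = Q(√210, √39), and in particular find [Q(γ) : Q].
[Q(γ) : Q] = 4 (equivalently, Q(γ) = Q(√210, √39))

Obviously Q(γ) ⊆ Q(√210, √39), and [Q(√210, √39):Q] = 4 (since 210, 39 are distinct squarefree integers > 1 with 8190 not a perfect square). To show equality we compute the minimal polynomial of γ. From γ = √210 + √39: γ^2 = 210 + 2√(8190) + 39 = 249 + 2√(8190), so γ^2 - 249 = 2√(8190); squaring, (γ^2 - 249)^2 = 4·8190, i.e. γ^4 - 498γ^2 + 62001 - 32760 = 0, i.e. γ^4 - 498γ^2 + 29241 = 0. So γ is a root of x^4 - 498x^2 + 29241. This polynomial is irreducible over Q: it has no rational root (each ±√210 ± √39 is irrational), and any factorization into two quadratics over Q would force √(8190) ∈ Q (pairing opposite roots) or √210, √39 ∈ Q (other pairings), all impossible. Hence [Q(γ):Q] = 4 = [Q(√210, √39):Q], so Q(γ) = Q(√210, √39).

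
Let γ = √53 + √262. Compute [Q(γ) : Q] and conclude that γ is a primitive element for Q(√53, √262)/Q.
[Q(γ) : Q] = 4 (equivalently, Q(γ) = Q(√53, √262))

Obviously Q(γ) ⊆ Q(√53, √262), and [Q(√53, √262):Q] = 4 (since 53, 262 are distinct squarefree integers > 1 with 13886 not a perfect square). To show equality we compute the minimal polynomial of γ. From γ = √53 + √262: γ^2 = 53 + 2√(13886) + 262 = 315 + 2√(13886), so γ^2 - 315 = 2√(13886); squaring, (γ^2 - 315)^2 = 4·13886, i.e. γ^4 - 630γ^2 + 99225 - 55544 = 0, i.e. γ^4 - 630γ^2 + 43681 = 0. So γ is a root of x^4 - 630x^2 + 43681. This polynomial is irreducible over Q: it has no rational root (each ±√53 ± √262 is irrational), and any factorization into two quadratics over Q would force √(13886) ∈ Q (pairing opposite roots) or √53, √262 ∈ Q (other pairings), all impossible. Hence [Q(γ):Q] = 4 = [Q(√53, √262):Q], so Q(γ) = Q(√53, √262).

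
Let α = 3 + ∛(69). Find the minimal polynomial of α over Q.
m_α(x) = x^3 - 9x^2 + 27x - 96

Set β = α - 3 = ∛(69), so β^3 = 69. Then (α - 3)^3 - 69 = 0, i.e. α is a root of g(x) = (x - 3)^3 - 69 = x^3 - 9x^2 + 27x - 96. Since g(x) = h(x - 3) where h(x) = x^3 - 69, and h is irreducible over Q (because 69 is not a perfect cube, so h has no rational root, and a monic cubic with no rational root is irreducible), g is also irreducible (irreducibility is preserved under the substitution x → x - 3). Hence m_α(x) = x^3 - 9x^2 + 27x - 96.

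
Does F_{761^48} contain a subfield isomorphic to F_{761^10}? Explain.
No: F_{761^10} is not a subfield of F_{761^48}

F_{p^m} embeds in F_{p^n} iff m | n. Here 10 ∤ 48 (since 48 = 4·10 + 8 with remainder 8 ≠ 0), so F_{761^10} is not a subfield of F_{761^48}. Equivalently: if it were, the tower law would give 10 = [F_{761^10}:F_761] dividing [F_{761^48}:F_761] = 48, contradiction.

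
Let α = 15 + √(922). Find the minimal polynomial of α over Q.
m_α(x) = x^2 - 30x - 697

From α - 15 = √(922), squaring gives (α - 15)^2 = 922, i.e. α^2 - 30α + 225 = 922, so α^2 - 30α - 697 = 0. The discriminant of x^2 - 30x - 697 is (-30)^2 - 4·(-697) = 900 + 2788 = 3688, and 4·(922) is not a perfect square in Q since 922 is squarefree and ≠ 1. Hence x^2 - 30x - 697 is irreducible over Q and is the minimal polynomial of α.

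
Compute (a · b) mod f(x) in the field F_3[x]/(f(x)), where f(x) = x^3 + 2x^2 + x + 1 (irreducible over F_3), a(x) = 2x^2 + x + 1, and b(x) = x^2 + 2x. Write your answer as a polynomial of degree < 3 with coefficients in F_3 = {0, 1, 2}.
a · b ≡ 2x^2 + 2x + 2 (mod f(x))

Multiply in F_3[x]: a(x)·b(x) = (2x^2 + x + 1)·(x^2 + 2x) = 2x^4 + 2x^3 + 2x. This has degree ≥ 3, so divide by f(x) over F_3: 2x^4 + 2x^3 + 2x = (2x + 1)·(x^3 + 2x^2 + x + 1) + (2x^2 + 2x + 2). Hence a·b ≡ 2x^2 + 2x + 2 (mod f). (F_3[x]/(f) is a field with 3^3 = 27 elements since f is irreducible of degree 3.)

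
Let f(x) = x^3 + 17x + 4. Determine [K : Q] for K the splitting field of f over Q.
[K : Q] = 6

By the rational root test, any rational root of the monic integer polynomial f(x) = x^3 + 17x + 4 must be an integer dividing the constant term 4, i.e. one of ±{1, 2, 4}. Evaluating: f(1) = 22, f(-1) = -14, f(2) = 46, f(-2) = -38, f(4) = 136, f(-4) = -128; none is 0, so f has no rational root and is therefore irreducible over Q (a cubic with no linear factor over a field is irreducible). For an irreducible cubic, the Galois group is A_3 or S_3 according as the discriminant disc(f) = -4a^3 - 27b^2 = -4·(17)^3 - 27·(4)^2 = -20084 is or is not a square in Q. Here disc(f) = -20084 is not a perfect square in Q, so the Galois group of f over Q is not contained in A_3 and must be all of S_3. The splitting field has degree |S_3| = 6 over Q, so [K : Q] = 6.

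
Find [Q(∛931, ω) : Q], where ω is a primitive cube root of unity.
[Q(∛931, ω) : Q] = 6

[Q(∛931):Q] = 3 (min poly x^3 - 931, irreducible since 931 is not a perfect cube). [Q(ω):Q] = 2 (min poly x^2 + x + 1). Since Q(∛931) ⊂ R and ω ∉ R, we have ω ∉ Q(∛931), so x^2 + x + 1 remains irreducible over Q(∛931) and [Q(∛931, ω) : Q(∛931)] = 2. By the tower law, [Q(∛931, ω) : Q] = 3 · 2 = 6. (In fact Q(∛931, ω) is the splitting field of x^3 - 931 over Q.)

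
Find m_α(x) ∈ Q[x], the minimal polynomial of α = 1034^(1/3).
m_α(x) = x^3 - 1034

α satisfies α^3 = 1034, so x^3 - 1034 annihilates α. By the rational root test, a rational root p/q (in lowest terms) of x^3 - 1034 would satisfy p^3 = 1034 q^3, forcing q = 1 and p^3 = 1034; but 1034 is not a perfect cube, contradiction. A monic cubic over Q with no rational root is irreducible (any nontrivial factorization would include a linear factor). Hence x^3 - 1034 is the minimal polynomial of α, and in particular [Q(α):Q] = 3.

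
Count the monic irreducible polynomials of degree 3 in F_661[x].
There are 96268040 monic irreducible polynomials of degree 3 over F_661

Each element of F_{661^3} that lies in no proper subfield is a root of exactly one monic irreducible of degree 3 over F_661, and each such polynomial has 3 distinct roots in F_{661^3}. By Möbius inversion the count is N_661(3) = (1/3) Σ_{d|3} μ(3/d) · 661^d = (1/3)(μ(3)·661^1 + μ(1)·661^3) = 288804120/3 = 96268040.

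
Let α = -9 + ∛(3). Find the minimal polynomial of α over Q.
m_α(x) = x^3 + 27x^2 + 243x + 726

Set β = α + 9 = ∛(3), so β^3 = 3. Then (α + 9)^3 - 3 = 0, i.e. α is a root of g(x) = (x + 9)^3 - 3 = x^3 + 27x^2 + 243x + 726. Since g(x) = h(x + 9) where h(x) = x^3 - 3, and h is irreducible over Q (because 3 is not a perfect cube, so h has no rational root, and a monic cubic with no rational root is irreducible), g is also irreducible (irreducibility is preserved under the substitution x → x + 9). Hence m_α(x) = x^3 + 27x^2 + 243x + 726.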